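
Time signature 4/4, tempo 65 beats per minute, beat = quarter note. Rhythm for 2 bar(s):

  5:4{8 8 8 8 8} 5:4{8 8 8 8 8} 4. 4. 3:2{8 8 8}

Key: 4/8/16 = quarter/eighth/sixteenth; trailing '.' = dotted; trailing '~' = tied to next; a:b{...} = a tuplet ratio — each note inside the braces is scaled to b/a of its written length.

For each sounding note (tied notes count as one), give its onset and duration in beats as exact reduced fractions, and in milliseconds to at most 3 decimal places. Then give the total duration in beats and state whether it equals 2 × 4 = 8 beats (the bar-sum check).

1) 0.0ms=0b +369.231ms=2/5b
2) 369.231ms=2/5b +369.231ms=2/5b
3) 738.462ms=4/5b +369.231ms=2/5b
4) 1107.692ms=6/5b +369.231ms=2/5b
5) 1476.923ms=8/5b +369.231ms=2/5b
6) 1846.154ms=2b +369.231ms=2/5b
7) 2215.385ms=12/5b +369.231ms=2/5b
8) 2584.615ms=14/5b +369.231ms=2/5b
9) 2953.846ms=16/5b +369.231ms=2/5b
10) 3323.077ms=18/5b +369.231ms=2/5b
11) 3692.308ms=4b +1384.615ms=3/2b
12) 5076.923ms=11/2b +1384.615ms=3/2b
13) 6461.538ms=7b +307.692ms=1/3b
14) 6769.231ms=22/3b +307.692ms=1/3b
15) 7076.923ms=23/3b +307.692ms=1/3b
Σ=8b of 8 (65bpm 4/4) — PASS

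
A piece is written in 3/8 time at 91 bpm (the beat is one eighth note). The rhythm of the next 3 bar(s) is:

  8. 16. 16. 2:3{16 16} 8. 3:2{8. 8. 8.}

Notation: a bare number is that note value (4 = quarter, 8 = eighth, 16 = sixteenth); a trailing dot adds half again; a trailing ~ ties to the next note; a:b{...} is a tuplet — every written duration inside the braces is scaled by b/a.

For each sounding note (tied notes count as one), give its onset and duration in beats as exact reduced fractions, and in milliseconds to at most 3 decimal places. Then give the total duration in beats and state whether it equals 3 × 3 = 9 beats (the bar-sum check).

1) 0.0ms=0b +989.011ms=3/2b
2) 989.011ms=3/2b +494.505ms=3/4b
3) 1483.516ms=9/4b +494.505ms=3/4b
4) 1978.022ms=3b +494.505ms=3/4b
5) 2472.527ms=15/4b +494.505ms=3/4b
6) 2967.033ms=9/2b +989.011ms=3/2b
7) 3956.044ms=6b +659.341ms=1b
8) 4615.385ms=7b +659.341ms=1b
9) 5274.725ms=8b +659.341ms=1b
Σ=9b of 9 (91bpm 3/8) — PASS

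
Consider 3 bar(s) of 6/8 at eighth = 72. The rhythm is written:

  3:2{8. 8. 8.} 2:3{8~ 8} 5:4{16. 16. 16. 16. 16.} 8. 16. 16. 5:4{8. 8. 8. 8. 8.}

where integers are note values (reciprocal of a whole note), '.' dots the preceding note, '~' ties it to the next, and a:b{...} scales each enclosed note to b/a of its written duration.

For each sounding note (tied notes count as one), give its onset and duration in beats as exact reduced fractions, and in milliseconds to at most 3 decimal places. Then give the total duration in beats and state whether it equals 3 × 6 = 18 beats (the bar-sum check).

1) 0.0ms=0b +833.333ms=1b
2) 833.333ms=1b +833.333ms=1b
3) 1666.667ms=2b +833.333ms=1b
4) 2500.0ms=3b +2500.0ms=3b
5) 5000.0ms=6b +500.0ms=3/5b
6) 5500.0ms=33/5b +500.0ms=3/5b
7) 6000.0ms=36/5b +500.0ms=3/5b
8) 6500.0ms=39/5b +500.0ms=3/5b
9) 7000.0ms=42/5b +500.0ms=3/5b
10) 7500.0ms=9b +1250.0ms=3/2b
11) 8750.0ms=21/2b +625.0ms=3/4b
12) 9375.0ms=45/4b +625.0ms=3/4b
13) 10000.0ms=12b +1000.0ms=6/5b
14) 11000.0ms=66/5b +1000.0ms=6/5b
15) 12000.0ms=72/5b +1000.0ms=6/5b
16) 13000.0ms=78/5b +1000.0ms=6/5b
17) 14000.0ms=84/5b +1000.0ms=6/5b
Σ=18b of 18 (72bpm 6/8) — PASS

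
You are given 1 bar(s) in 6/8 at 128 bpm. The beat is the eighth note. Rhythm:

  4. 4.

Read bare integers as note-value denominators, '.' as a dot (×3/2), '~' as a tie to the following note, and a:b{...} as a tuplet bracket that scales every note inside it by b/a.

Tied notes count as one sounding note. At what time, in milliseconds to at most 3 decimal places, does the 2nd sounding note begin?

note 2 onset = 3b = 1406.25ms

1. 0.0ms @ 0 + 1406.25ms (3)
2. 1406.25ms @ 3 + 1406.25ms (3)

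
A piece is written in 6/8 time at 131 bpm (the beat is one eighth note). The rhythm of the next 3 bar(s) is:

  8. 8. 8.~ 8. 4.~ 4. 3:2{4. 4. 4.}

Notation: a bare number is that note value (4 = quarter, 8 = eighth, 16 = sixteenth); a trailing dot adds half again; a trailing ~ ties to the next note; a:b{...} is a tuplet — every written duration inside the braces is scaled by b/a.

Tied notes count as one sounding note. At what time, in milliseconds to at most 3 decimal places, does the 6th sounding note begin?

1. 0.0ms @ 0 + 687.023ms (3/2)
2. 687.023ms @ 3/2 + 687.023ms (3/2)
3. 1374.046ms @ 3 + 1374.046ms (3)
4. 2748.092ms @ 6 + 2748.092ms (6)
5. 5496.183ms @ 12 + 916.031ms (2)
6. 6412.214ms @ 14 + 916.031ms (2)
7. 7328.244ms @ 16 + 916.031ms (2)

note 6 onset = 14b = 6412.214ms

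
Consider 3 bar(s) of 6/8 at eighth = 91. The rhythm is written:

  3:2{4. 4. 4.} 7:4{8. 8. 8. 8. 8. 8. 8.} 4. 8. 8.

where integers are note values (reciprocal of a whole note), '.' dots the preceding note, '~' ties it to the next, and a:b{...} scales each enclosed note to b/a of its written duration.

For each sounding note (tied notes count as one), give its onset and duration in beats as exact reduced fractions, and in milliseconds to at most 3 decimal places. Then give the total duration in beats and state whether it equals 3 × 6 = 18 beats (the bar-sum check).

1) 0.0ms=0b +1318.681ms=2b
2) 1318.681ms=2b +1318.681ms=2b
3) 2637.363ms=4b +1318.681ms=2b
4) 3956.044ms=6b +565.149ms=6/7b
5) 4521.193ms=48/7b +565.149ms=6/7b
6) 5086.342ms=54/7b +565.149ms=6/7b
7) 5651.491ms=60/7b +565.149ms=6/7b
8) 6216.641ms=66/7b +565.149ms=6/7b
9) 6781.79ms=72/7b +565.149ms=6/7b
10) 7346.939ms=78/7b +565.149ms=6/7b
11) 7912.088ms=12b +1978.022ms=3b
12) 9890.11ms=15b +989.011ms=3/2b
13) 10879.121ms=33/2b +989.011ms=3/2b
Σ=18b of 18 (91bpm 6/8) — PASS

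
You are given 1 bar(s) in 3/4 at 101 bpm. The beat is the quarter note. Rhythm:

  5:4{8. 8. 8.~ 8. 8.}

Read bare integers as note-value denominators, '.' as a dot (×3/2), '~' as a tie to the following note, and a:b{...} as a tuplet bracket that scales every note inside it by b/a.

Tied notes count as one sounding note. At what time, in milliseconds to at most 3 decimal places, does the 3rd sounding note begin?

note 3 onset = 6/5b = 712.871ms

1. 0.0ms @ 0 + 356.436ms (3/5)
2. 356.436ms @ 3/5 + 356.436ms (3/5)
3. 712.871ms @ 6/5 + 712.871ms (6/5)
4. 1425.743ms @ 12/5 + 356.436ms (3/5)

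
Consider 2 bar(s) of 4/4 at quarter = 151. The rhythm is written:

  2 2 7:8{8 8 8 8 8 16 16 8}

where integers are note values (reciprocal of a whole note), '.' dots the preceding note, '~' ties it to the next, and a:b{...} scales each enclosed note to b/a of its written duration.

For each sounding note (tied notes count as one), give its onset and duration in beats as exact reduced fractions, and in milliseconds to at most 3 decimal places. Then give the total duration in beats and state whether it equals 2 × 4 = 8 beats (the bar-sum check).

1) 0.0ms=0b +794.702ms=2b
2) 794.702ms=2b +794.702ms=2b
3) 1589.404ms=4b +227.058ms=4/7b
4) 1816.462ms=32/7b +227.058ms=4/7b
5) 2043.519ms=36/7b +227.058ms=4/7b
6) 2270.577ms=40/7b +227.058ms=4/7b
7) 2497.635ms=44/7b +227.058ms=4/7b
8) 2724.693ms=48/7b +113.529ms=2/7b
9) 2838.221ms=50/7b +113.529ms=2/7b
10) 2951.75ms=52/7b +227.058ms=4/7b
Σ=8b of 8 (151bpm 4/4) — PASS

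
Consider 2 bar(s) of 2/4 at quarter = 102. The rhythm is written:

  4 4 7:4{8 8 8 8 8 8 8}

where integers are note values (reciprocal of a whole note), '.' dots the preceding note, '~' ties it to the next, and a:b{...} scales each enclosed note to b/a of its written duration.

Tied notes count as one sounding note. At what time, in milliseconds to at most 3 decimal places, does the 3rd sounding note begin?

1. 0.0ms @ 0 + 588.235ms (1)
2. 588.235ms @ 1 + 588.235ms (1)
3. 1176.471ms @ 2 + 168.067ms (2/7)
4. 1344.538ms @ 16/7 + 168.067ms (2/7)
5. 1512.605ms @ 18/7 + 168.067ms (2/7)
6. 1680.672ms @ 20/7 + 168.067ms (2/7)
7. 1848.739ms @ 22/7 + 168.067ms (2/7)
8. 2016.807ms @ 24/7 + 168.067ms (2/7)
9. 2184.874ms @ 26/7 + 168.067ms (2/7)

note 3 onset = 2b = 1176.471ms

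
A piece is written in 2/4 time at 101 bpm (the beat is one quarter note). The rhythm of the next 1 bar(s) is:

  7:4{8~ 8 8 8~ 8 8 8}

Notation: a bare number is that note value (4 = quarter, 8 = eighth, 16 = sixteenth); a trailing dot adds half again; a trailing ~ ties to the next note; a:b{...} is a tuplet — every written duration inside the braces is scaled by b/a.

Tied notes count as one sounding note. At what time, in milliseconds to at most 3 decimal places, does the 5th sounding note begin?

note 5 onset = 12/7b = 1018.388ms

1. 0.0ms @ 0 + 339.463ms (4/7)
2. 339.463ms @ 4/7 + 169.731ms (2/7)
3. 509.194ms @ 6/7 + 339.463ms (4/7)
4. 848.656ms @ 10/7 + 169.731ms (2/7)
5. 1018.388ms @ 12/7 + 169.731ms (2/7)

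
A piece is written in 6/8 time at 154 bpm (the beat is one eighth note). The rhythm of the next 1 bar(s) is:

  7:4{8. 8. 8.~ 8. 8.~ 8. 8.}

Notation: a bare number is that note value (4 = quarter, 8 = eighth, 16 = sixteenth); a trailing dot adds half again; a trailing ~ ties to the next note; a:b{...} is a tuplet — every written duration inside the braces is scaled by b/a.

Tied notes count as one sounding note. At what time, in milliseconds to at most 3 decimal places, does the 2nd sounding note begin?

1. 0.0ms @ 0 + 333.952ms (6/7)
2. 333.952ms @ 6/7 + 333.952ms (6/7)
3. 667.904ms @ 12/7 + 667.904ms (12/7)
4. 1335.807ms @ 24/7 + 667.904ms (12/7)
5. 2003.711ms @ 36/7 + 333.952ms (6/7)

note 2 onset = 6/7b = 333.952ms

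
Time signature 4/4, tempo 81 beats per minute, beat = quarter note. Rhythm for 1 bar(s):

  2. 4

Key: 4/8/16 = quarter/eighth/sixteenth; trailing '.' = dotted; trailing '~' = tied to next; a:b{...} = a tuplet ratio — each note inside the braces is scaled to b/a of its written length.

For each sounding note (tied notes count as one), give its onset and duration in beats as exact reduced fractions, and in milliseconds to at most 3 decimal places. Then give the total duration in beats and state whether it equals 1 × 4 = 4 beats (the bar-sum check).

1) 0.0ms=0b +2222.222ms=3b
2) 2222.222ms=3b +740.741ms=1b
Σ=4b of 4 (81bpm 4/4) — PASS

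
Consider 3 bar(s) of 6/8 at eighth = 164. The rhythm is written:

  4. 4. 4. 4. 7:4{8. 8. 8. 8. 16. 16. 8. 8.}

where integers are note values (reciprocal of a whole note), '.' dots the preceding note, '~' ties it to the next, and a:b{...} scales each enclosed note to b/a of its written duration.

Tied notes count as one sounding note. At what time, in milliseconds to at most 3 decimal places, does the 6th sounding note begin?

note 6 onset = 90/7b = 4703.833ms

1. 0.0ms @ 0 + 1097.561ms (3)
2. 1097.561ms @ 3 + 1097.561ms (3)
3. 2195.122ms @ 6 + 1097.561ms (3)
4. 3292.683ms @ 9 + 1097.561ms (3)
5. 4390.244ms @ 12 + 313.589ms (6/7)
6. 4703.833ms @ 90/7 + 313.589ms (6/7)
7. 5017.422ms @ 96/7 + 313.589ms (6/7)
8. 5331.01ms @ 102/7 + 313.589ms (6/7)
9. 5644.599ms @ 108/7 + 156.794ms (3/7)
10. 5801.394ms @ 111/7 + 156.794ms (3/7)
11. 5958.188ms @ 114/7 + 313.589ms (6/7)
12. 6271.777ms @ 120/7 + 313.589ms (6/7)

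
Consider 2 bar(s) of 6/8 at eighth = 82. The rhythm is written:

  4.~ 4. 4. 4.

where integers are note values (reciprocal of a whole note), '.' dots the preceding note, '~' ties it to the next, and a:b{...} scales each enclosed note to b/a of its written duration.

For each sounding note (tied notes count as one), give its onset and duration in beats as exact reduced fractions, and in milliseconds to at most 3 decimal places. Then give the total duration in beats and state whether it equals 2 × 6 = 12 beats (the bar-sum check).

1) 0.0ms=0b +4390.244ms=6b
2) 4390.244ms=6b +2195.122ms=3b
3) 6585.366ms=9b +2195.122ms=3b
Σ=12b of 12 (82bpm 6/8) — PASS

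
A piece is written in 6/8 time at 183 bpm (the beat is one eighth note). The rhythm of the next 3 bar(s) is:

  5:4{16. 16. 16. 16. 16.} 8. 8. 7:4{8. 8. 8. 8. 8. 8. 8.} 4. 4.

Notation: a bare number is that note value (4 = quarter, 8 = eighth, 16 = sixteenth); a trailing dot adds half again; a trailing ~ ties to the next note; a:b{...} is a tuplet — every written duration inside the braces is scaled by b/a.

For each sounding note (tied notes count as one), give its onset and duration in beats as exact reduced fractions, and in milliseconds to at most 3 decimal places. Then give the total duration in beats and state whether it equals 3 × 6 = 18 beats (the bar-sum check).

1) 0.0ms=0b +196.721ms=3/5b
2) 196.721ms=3/5b +196.721ms=3/5b
3) 393.443ms=6/5b +196.721ms=3/5b
4) 590.164ms=9/5b +196.721ms=3/5b
5) 786.885ms=12/5b +196.721ms=3/5b
6) 983.607ms=3b +491.803ms=3/2b
7) 1475.41ms=9/2b +491.803ms=3/2b
8) 1967.213ms=6b +281.03ms=6/7b
9) 2248.244ms=48/7b +281.03ms=6/7b
10) 2529.274ms=54/7b +281.03ms=6/7b
11) 2810.304ms=60/7b +281.03ms=6/7b
12) 3091.335ms=66/7b +281.03ms=6/7b
13) 3372.365ms=72/7b +281.03ms=6/7b
14) 3653.396ms=78/7b +281.03ms=6/7b
15) 3934.426ms=12b +983.607ms=3b
16) 4918.033ms=15b +983.607ms=3b
Σ=18b of 18 (183bpm 6/8) — PASS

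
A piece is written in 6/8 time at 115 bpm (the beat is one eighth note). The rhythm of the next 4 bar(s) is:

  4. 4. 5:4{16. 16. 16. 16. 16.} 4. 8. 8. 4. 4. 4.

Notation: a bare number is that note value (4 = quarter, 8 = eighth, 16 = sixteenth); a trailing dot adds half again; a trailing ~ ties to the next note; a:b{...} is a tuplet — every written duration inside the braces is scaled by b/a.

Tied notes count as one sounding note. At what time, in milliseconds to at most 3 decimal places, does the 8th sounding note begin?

note 8 onset = 9b = 4695.652ms

1. 0.0ms @ 0 + 1565.217ms (3)
2. 1565.217ms @ 3 + 1565.217ms (3)
3. 3130.435ms @ 6 + 313.043ms (3/5)
4. 3443.478ms @ 33/5 + 313.043ms (3/5)
5. 3756.522ms @ 36/5 + 313.043ms (3/5)
6. 4069.565ms @ 39/5 + 313.043ms (3/5)
7. 4382.609ms @ 42/5 + 313.043ms (3/5)
8. 4695.652ms @ 9 + 1565.217ms (3)
9. 6260.87ms @ 12 + 782.609ms (3/2)
10. 7043.478ms @ 27/2 + 782.609ms (3/2)
11. 7826.087ms @ 15 + 1565.217ms (3)
12. 9391.304ms @ 18 + 1565.217ms (3)
13. 10956.522ms @ 21 + 1565.217ms (3)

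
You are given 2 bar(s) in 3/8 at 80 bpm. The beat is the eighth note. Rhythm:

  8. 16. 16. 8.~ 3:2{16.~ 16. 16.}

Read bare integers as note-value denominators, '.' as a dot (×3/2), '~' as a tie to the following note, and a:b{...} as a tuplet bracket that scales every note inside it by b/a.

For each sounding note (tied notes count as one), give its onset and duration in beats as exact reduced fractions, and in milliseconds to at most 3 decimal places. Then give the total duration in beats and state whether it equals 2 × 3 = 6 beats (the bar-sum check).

1) 0.0ms=0b +1125.0ms=3/2b
2) 1125.0ms=3/2b +562.5ms=3/4b
3) 1687.5ms=9/4b +562.5ms=3/4b
4) 2250.0ms=3b +1875.0ms=5/2b
5) 4125.0ms=11/2b +375.0ms=1/2b
Σ=6b of 6 (80bpm 3/8) — PASS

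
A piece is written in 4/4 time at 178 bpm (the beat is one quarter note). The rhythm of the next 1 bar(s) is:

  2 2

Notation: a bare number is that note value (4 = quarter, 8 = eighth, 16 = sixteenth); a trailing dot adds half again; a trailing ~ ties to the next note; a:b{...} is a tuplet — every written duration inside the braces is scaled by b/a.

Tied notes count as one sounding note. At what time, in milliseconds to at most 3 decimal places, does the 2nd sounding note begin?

1. 0.0ms @ 0 + 674.157ms (2)
2. 674.157ms @ 2 + 674.157ms (2)

note 2 onset = 2b = 674.157ms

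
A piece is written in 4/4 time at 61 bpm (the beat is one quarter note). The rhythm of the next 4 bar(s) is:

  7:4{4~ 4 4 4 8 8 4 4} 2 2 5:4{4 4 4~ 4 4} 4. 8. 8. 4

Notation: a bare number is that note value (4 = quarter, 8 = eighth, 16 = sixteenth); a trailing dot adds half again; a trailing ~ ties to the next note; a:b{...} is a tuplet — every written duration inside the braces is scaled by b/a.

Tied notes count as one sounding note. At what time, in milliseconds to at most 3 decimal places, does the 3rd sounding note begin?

note 3 onset = 12/7b = 1686.183ms

1. 0.0ms @ 0 + 1124.122ms (8/7)
2. 1124.122ms @ 8/7 + 562.061ms (4/7)
3. 1686.183ms @ 12/7 + 562.061ms (4/7)
4. 2248.244ms @ 16/7 + 281.03ms (2/7)
5. 2529.274ms @ 18/7 + 281.03ms (2/7)
6. 2810.304ms @ 20/7 + 562.061ms (4/7)
7. 3372.365ms @ 24/7 + 562.061ms (4/7)
8. 3934.426ms @ 4 + 1967.213ms (2)
9. 5901.639ms @ 6 + 1967.213ms (2)
10. 7868.852ms @ 8 + 786.885ms (4/5)
11. 8655.738ms @ 44/5 + 786.885ms (4/5)
12. 9442.623ms @ 48/5 + 1573.77ms (8/5)
13. 11016.393ms @ 56/5 + 786.885ms (4/5)
14. 11803.279ms @ 12 + 1475.41ms (3/2)
15. 13278.689ms @ 27/2 + 737.705ms (3/4)
16. 14016.393ms @ 57/4 + 737.705ms (3/4)
17. 14754.098ms @ 15 + 983.607ms (1)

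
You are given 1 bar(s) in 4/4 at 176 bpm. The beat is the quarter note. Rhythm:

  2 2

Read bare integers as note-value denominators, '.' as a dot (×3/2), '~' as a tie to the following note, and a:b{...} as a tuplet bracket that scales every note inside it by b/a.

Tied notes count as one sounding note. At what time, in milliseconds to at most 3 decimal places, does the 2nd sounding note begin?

note 2 onset = 2b = 681.818ms

1. 0.0ms @ 0 + 681.818ms (2)
2. 681.818ms @ 2 + 681.818ms (2)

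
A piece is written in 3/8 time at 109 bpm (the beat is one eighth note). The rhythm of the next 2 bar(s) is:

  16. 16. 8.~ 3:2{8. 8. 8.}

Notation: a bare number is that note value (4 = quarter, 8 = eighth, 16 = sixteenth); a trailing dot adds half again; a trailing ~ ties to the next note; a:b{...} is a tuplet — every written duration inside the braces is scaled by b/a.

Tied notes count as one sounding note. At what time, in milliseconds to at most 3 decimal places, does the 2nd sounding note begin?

1. 0.0ms @ 0 + 412.844ms (3/4)
2. 412.844ms @ 3/4 + 412.844ms (3/4)
3. 825.688ms @ 3/2 + 1376.147ms (5/2)
4. 2201.835ms @ 4 + 550.459ms (1)
5. 2752.294ms @ 5 + 550.459ms (1)

note 2 onset = 3/4b = 412.844ms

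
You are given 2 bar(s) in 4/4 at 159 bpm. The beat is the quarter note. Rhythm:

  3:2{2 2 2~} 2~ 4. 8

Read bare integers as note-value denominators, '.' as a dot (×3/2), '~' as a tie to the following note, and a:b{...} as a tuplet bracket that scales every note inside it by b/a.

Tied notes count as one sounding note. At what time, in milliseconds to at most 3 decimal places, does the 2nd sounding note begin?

1. 0.0ms @ 0 + 503.145ms (4/3)
2. 503.145ms @ 4/3 + 503.145ms (4/3)
3. 1006.289ms @ 8/3 + 1823.899ms (29/6)
4. 2830.189ms @ 15/2 + 188.679ms (1/2)

note 2 onset = 4/3b = 503.145ms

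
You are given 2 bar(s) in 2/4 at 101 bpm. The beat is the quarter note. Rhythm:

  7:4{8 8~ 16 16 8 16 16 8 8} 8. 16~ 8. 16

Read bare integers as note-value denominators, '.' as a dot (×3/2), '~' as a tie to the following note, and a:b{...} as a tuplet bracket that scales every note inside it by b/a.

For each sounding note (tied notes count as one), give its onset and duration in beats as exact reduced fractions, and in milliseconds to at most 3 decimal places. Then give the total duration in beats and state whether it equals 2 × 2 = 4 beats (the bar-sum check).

1) 0.0ms=0b +169.731ms=2/7b
2) 169.731ms=2/7b +254.597ms=3/7b
3) 424.328ms=5/7b +84.866ms=1/7b
4) 509.194ms=6/7b +169.731ms=2/7b
5) 678.925ms=8/7b +84.866ms=1/7b
6) 763.791ms=9/7b +84.866ms=1/7b
7) 848.656ms=10/7b +169.731ms=2/7b
8) 1018.388ms=12/7b +169.731ms=2/7b
9) 1188.119ms=2b +445.545ms=3/4b
10) 1633.663ms=11/4b +594.059ms=1b
11) 2227.723ms=15/4b +148.515ms=1/4b
Σ=4b of 4 (101bpm 2/4) — PASS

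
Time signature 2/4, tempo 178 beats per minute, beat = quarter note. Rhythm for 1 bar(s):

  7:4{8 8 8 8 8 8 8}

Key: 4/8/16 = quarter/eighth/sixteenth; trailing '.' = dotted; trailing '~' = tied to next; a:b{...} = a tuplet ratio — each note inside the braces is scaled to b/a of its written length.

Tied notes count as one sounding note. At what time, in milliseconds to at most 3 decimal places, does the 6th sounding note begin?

note 6 onset = 10/7b = 481.541ms

1. 0.0ms @ 0 + 96.308ms (2/7)
2. 96.308ms @ 2/7 + 96.308ms (2/7)
3. 192.616ms @ 4/7 + 96.308ms (2/7)
4. 288.925ms @ 6/7 + 96.308ms (2/7)
5. 385.233ms @ 8/7 + 96.308ms (2/7)
6. 481.541ms @ 10/7 + 96.308ms (2/7)
7. 577.849ms @ 12/7 + 96.308ms (2/7)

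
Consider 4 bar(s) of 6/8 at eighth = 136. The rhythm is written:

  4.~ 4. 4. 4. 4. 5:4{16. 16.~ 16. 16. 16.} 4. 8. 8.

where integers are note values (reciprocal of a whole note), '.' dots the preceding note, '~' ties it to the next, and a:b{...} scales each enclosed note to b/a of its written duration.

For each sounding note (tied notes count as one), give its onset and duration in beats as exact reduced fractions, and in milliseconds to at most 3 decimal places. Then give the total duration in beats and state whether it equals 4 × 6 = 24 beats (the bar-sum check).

1) 0.0ms=0b +2647.059ms=6b
2) 2647.059ms=6b +1323.529ms=3b
3) 3970.588ms=9b +1323.529ms=3b
4) 5294.118ms=12b +1323.529ms=3b
5) 6617.647ms=15b +264.706ms=3/5b
6) 6882.353ms=78/5b +529.412ms=6/5b
7) 7411.765ms=84/5b +264.706ms=3/5b
8) 7676.471ms=87/5b +264.706ms=3/5b
9) 7941.176ms=18b +1323.529ms=3b
10) 9264.706ms=21b +661.765ms=3/2b
11) 9926.471ms=45/2b +661.765ms=3/2b
Σ=24b of 24 (136bpm 6/8) — PASS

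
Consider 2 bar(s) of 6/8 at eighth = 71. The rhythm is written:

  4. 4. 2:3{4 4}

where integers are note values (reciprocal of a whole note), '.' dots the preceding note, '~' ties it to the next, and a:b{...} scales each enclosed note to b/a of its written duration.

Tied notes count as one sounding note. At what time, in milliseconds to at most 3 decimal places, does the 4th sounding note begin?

1. 0.0ms @ 0 + 2535.211ms (3)
2. 2535.211ms @ 3 + 2535.211ms (3)
3. 5070.423ms @ 6 + 2535.211ms (3)
4. 7605.634ms @ 9 + 2535.211ms (3)

note 4 onset = 9b = 7605.634ms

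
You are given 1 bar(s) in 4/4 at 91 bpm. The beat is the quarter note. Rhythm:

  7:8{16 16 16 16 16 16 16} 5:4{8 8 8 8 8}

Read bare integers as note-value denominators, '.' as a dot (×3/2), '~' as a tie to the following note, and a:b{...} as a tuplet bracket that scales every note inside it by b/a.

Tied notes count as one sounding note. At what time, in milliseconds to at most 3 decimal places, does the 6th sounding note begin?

1. 0.0ms @ 0 + 188.383ms (2/7)
2. 188.383ms @ 2/7 + 188.383ms (2/7)
3. 376.766ms @ 4/7 + 188.383ms (2/7)
4. 565.149ms @ 6/7 + 188.383ms (2/7)
5. 753.532ms @ 8/7 + 188.383ms (2/7)
6. 941.915ms @ 10/7 + 188.383ms (2/7)
7. 1130.298ms @ 12/7 + 188.383ms (2/7)
8. 1318.681ms @ 2 + 263.736ms (2/5)
9. 1582.418ms @ 12/5 + 263.736ms (2/5)
10. 1846.154ms @ 14/5 + 263.736ms (2/5)
11. 2109.89ms @ 16/5 + 263.736ms (2/5)
12. 2373.626ms @ 18/5 + 263.736ms (2/5)

note 6 onset = 10/7b = 941.915ms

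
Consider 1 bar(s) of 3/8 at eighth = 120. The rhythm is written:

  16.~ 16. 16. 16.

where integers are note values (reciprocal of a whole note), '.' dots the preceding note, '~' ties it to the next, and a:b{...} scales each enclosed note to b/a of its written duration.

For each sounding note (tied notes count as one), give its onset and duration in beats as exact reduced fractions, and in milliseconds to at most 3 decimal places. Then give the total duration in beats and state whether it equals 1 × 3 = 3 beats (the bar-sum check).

1) 0.0ms=0b +750.0ms=3/2b
2) 750.0ms=3/2b +375.0ms=3/4b
3) 1125.0ms=9/4b +375.0ms=3/4b
Σ=3b of 3 (120bpm 3/8) — PASS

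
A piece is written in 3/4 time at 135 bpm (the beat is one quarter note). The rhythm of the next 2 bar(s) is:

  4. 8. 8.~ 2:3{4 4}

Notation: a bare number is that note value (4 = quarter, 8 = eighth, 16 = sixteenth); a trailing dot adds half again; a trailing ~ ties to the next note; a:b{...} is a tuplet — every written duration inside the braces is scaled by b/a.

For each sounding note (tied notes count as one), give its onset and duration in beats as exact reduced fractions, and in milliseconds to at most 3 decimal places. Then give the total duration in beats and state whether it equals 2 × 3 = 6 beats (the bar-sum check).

1) 0.0ms=0b +666.667ms=3/2b
2) 666.667ms=3/2b +333.333ms=3/4b
3) 1000.0ms=9/4b +1000.0ms=9/4b
4) 2000.0ms=9/2b +666.667ms=3/2b
Σ=6b of 6 (135bpm 3/4) — PASS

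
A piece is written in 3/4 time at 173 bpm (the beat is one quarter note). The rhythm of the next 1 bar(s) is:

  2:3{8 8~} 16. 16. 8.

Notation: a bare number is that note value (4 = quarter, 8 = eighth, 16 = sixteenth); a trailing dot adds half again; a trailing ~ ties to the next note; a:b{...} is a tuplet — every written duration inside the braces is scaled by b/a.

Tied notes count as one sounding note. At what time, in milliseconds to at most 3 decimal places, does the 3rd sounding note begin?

1. 0.0ms @ 0 + 260.116ms (3/4)
2. 260.116ms @ 3/4 + 390.173ms (9/8)
3. 650.289ms @ 15/8 + 130.058ms (3/8)
4. 780.347ms @ 9/4 + 260.116ms (3/4)

note 3 onset = 15/8b = 650.289ms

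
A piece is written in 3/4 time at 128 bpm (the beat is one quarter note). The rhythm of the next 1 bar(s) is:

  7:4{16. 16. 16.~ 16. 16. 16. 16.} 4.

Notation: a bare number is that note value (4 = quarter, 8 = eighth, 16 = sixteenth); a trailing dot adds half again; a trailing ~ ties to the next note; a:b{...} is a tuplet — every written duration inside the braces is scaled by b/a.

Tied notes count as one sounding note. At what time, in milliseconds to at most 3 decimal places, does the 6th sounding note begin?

note 6 onset = 9/7b = 602.679ms

1. 0.0ms @ 0 + 100.446ms (3/14)
2. 100.446ms @ 3/14 + 100.446ms (3/14)
3. 200.893ms @ 3/7 + 200.893ms (3/7)
4. 401.786ms @ 6/7 + 100.446ms (3/14)
5. 502.232ms @ 15/14 + 100.446ms (3/14)
6. 602.679ms @ 9/7 + 100.446ms (3/14)
7. 703.125ms @ 3/2 + 703.125ms (3/2)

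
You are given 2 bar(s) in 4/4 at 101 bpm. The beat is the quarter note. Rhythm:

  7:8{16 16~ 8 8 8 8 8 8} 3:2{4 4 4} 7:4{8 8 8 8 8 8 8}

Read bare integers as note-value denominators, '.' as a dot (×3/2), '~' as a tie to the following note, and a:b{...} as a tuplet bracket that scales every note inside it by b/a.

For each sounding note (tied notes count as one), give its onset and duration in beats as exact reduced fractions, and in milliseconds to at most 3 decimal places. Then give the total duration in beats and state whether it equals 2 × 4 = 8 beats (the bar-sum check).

1) 0.0ms=0b +169.731ms=2/7b
2) 169.731ms=2/7b +509.194ms=6/7b
3) 678.925ms=8/7b +339.463ms=4/7b
4) 1018.388ms=12/7b +339.463ms=4/7b
5) 1357.85ms=16/7b +339.463ms=4/7b
6) 1697.313ms=20/7b +339.463ms=4/7b
7) 2036.775ms=24/7b +339.463ms=4/7b
8) 2376.238ms=4b +396.04ms=2/3b
9) 2772.277ms=14/3b +396.04ms=2/3b
10) 3168.317ms=16/3b +396.04ms=2/3b
11) 3564.356ms=6b +169.731ms=2/7b
12) 3734.088ms=44/7b +169.731ms=2/7b
13) 3903.819ms=46/7b +169.731ms=2/7b
14) 4073.55ms=48/7b +169.731ms=2/7b
15) 4243.281ms=50/7b +169.731ms=2/7b
16) 4413.013ms=52/7b +169.731ms=2/7b
17) 4582.744ms=54/7b +169.731ms=2/7b
Σ=8b of 8 (101bpm 4/4) — PASS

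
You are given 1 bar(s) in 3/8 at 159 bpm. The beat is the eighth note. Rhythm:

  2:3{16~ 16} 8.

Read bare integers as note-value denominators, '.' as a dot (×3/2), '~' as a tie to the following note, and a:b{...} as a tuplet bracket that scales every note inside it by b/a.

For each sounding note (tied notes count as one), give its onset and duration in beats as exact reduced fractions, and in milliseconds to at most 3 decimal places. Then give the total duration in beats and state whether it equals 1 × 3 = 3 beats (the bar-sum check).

1) 0.0ms=0b +566.038ms=3/2b
2) 566.038ms=3/2b +566.038ms=3/2b
Σ=3b of 3 (159bpm 3/8) — PASS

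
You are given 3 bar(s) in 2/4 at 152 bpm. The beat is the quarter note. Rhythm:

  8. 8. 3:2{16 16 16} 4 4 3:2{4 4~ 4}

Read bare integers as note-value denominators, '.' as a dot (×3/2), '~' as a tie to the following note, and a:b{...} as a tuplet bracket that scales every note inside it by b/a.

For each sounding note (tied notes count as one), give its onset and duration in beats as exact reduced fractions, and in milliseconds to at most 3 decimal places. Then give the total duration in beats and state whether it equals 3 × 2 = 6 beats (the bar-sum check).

1) 0.0ms=0b +296.053ms=3/4b
2) 296.053ms=3/4b +296.053ms=3/4b
3) 592.105ms=3/2b +65.789ms=1/6b
4) 657.895ms=5/3b +65.789ms=1/6b
5) 723.684ms=11/6b +65.789ms=1/6b
6) 789.474ms=2b +394.737ms=1b
7) 1184.211ms=3b +394.737ms=1b
8) 1578.947ms=4b +263.158ms=2/3b
9) 1842.105ms=14/3b +526.316ms=4/3b
Σ=6b of 6 (152bpm 2/4) — PASS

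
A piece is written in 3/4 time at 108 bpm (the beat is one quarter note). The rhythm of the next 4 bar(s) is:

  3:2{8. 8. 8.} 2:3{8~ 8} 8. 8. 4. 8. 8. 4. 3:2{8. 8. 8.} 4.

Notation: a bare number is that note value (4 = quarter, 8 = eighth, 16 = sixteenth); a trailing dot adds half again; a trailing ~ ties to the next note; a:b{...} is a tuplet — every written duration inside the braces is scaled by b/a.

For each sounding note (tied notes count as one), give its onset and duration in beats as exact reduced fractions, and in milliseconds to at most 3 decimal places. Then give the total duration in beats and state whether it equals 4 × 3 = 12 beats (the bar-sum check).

1) 0.0ms=0b +277.778ms=1/2b
2) 277.778ms=1/2b +277.778ms=1/2b
3) 555.556ms=1b +277.778ms=1/2b
4) 833.333ms=3/2b +833.333ms=3/2b
5) 1666.667ms=3b +416.667ms=3/4b
6) 2083.333ms=15/4b +416.667ms=3/4b
7) 2500.0ms=9/2b +833.333ms=3/2b
8) 3333.333ms=6b +416.667ms=3/4b
9) 3750.0ms=27/4b +416.667ms=3/4b
10) 4166.667ms=15/2b +833.333ms=3/2b
11) 5000.0ms=9b +277.778ms=1/2b
12) 5277.778ms=19/2b +277.778ms=1/2b
13) 5555.556ms=10b +277.778ms=1/2b
14) 5833.333ms=21/2b +833.333ms=3/2b
Σ=12b of 12 (108bpm 3/4) — PASS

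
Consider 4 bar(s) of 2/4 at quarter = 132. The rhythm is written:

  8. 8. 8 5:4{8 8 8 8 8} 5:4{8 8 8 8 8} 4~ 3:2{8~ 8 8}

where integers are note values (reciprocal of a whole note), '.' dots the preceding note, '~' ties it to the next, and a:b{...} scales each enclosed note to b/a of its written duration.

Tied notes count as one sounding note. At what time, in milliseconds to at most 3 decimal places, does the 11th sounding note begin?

1. 0.0ms @ 0 + 340.909ms (3/4)
2. 340.909ms @ 3/4 + 340.909ms (3/4)
3. 681.818ms @ 3/2 + 227.273ms (1/2)
4. 909.091ms @ 2 + 181.818ms (2/5)
5. 1090.909ms @ 12/5 + 181.818ms (2/5)
6. 1272.727ms @ 14/5 + 181.818ms (2/5)
7. 1454.545ms @ 16/5 + 181.818ms (2/5)
8. 1636.364ms @ 18/5 + 181.818ms (2/5)
9. 1818.182ms @ 4 + 181.818ms (2/5)
10. 2000.0ms @ 22/5 + 181.818ms (2/5)
11. 2181.818ms @ 24/5 + 181.818ms (2/5)
12. 2363.636ms @ 26/5 + 181.818ms (2/5)
13. 2545.455ms @ 28/5 + 181.818ms (2/5)
14. 2727.273ms @ 6 + 757.576ms (5/3)
15. 3484.848ms @ 23/3 + 151.515ms (1/3)

note 11 onset = 24/5b = 2181.818ms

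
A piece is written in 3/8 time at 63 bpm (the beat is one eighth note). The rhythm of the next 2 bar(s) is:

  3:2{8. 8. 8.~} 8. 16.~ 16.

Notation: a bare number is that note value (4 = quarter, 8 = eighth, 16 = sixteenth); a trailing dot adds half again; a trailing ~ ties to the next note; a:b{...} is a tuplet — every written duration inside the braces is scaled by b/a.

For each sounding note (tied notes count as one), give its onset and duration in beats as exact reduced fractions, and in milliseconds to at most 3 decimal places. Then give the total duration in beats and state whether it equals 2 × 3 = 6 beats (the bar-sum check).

1) 0.0ms=0b +952.381ms=1b
2) 952.381ms=1b +952.381ms=1b
3) 1904.762ms=2b +2380.952ms=5/2b
4) 4285.714ms=9/2b +1428.571ms=3/2b
Σ=6b of 6 (63bpm 3/8) — PASS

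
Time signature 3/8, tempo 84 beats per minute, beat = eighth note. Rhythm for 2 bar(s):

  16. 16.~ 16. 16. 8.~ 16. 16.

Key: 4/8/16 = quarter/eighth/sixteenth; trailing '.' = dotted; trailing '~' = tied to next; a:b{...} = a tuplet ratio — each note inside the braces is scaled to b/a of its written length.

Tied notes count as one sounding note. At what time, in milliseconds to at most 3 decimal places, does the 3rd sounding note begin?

note 3 onset = 9/4b = 1607.143ms

1. 0.0ms @ 0 + 535.714ms (3/4)
2. 535.714ms @ 3/4 + 1071.429ms (3/2)
3. 1607.143ms @ 9/4 + 535.714ms (3/4)
4. 2142.857ms @ 3 + 1607.143ms (9/4)
5. 3750.0ms @ 21/4 + 535.714ms (3/4)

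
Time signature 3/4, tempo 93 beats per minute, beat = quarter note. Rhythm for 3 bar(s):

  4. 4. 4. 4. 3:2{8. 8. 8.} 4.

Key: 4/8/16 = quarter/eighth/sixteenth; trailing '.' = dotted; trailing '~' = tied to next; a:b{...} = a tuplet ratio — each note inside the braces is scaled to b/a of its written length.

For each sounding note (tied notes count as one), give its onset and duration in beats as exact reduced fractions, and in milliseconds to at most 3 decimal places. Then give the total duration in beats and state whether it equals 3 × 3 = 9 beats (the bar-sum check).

1) 0.0ms=0b +967.742ms=3/2b
2) 967.742ms=3/2b +967.742ms=3/2b
3) 1935.484ms=3b +967.742ms=3/2b
4) 2903.226ms=9/2b +967.742ms=3/2b
5) 3870.968ms=6b +322.581ms=1/2b
6) 4193.548ms=13/2b +322.581ms=1/2b
7) 4516.129ms=7b +322.581ms=1/2b
8) 4838.71ms=15/2b +967.742ms=3/2b
Σ=9b of 9 (93bpm 3/4) — PASS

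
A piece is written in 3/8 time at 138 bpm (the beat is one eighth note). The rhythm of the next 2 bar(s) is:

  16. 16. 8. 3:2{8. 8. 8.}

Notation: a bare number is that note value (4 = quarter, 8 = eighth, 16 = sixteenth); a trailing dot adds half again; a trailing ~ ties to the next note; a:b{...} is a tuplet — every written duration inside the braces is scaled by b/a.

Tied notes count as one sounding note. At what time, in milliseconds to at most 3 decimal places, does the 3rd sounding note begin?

1. 0.0ms @ 0 + 326.087ms (3/4)
2. 326.087ms @ 3/4 + 326.087ms (3/4)
3. 652.174ms @ 3/2 + 652.174ms (3/2)
4. 1304.348ms @ 3 + 434.783ms (1)
5. 1739.13ms @ 4 + 434.783ms (1)
6. 2173.913ms @ 5 + 434.783ms (1)

note 3 onset = 3/2b = 652.174ms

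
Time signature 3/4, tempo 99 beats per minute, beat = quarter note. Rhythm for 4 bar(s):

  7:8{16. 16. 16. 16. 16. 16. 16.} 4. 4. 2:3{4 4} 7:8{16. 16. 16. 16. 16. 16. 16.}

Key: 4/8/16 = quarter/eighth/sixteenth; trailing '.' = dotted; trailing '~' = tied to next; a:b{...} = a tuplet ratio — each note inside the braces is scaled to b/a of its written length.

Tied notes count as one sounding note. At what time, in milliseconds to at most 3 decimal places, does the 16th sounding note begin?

note 16 onset = 75/7b = 6493.506ms

1. 0.0ms @ 0 + 259.74ms (3/7)
2. 259.74ms @ 3/7 + 259.74ms (3/7)
3. 519.481ms @ 6/7 + 259.74ms (3/7)
4. 779.221ms @ 9/7 + 259.74ms (3/7)
5. 1038.961ms @ 12/7 + 259.74ms (3/7)
6. 1298.701ms @ 15/7 + 259.74ms (3/7)
7. 1558.442ms @ 18/7 + 259.74ms (3/7)
8. 1818.182ms @ 3 + 909.091ms (3/2)
9. 2727.273ms @ 9/2 + 909.091ms (3/2)
10. 3636.364ms @ 6 + 909.091ms (3/2)
11. 4545.455ms @ 15/2 + 909.091ms (3/2)
12. 5454.545ms @ 9 + 259.74ms (3/7)
13. 5714.286ms @ 66/7 + 259.74ms (3/7)
14. 5974.026ms @ 69/7 + 259.74ms (3/7)
15. 6233.766ms @ 72/7 + 259.74ms (3/7)
16. 6493.506ms @ 75/7 + 259.74ms (3/7)
17. 6753.247ms @ 78/7 + 259.74ms (3/7)
18. 7012.987ms @ 81/7 + 259.74ms (3/7)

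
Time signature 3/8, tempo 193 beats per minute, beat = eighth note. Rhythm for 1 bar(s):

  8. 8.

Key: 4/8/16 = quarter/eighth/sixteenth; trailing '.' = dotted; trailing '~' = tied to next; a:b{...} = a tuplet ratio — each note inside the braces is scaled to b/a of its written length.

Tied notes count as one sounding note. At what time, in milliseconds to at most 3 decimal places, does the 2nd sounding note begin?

1. 0.0ms @ 0 + 466.321ms (3/2)
2. 466.321ms @ 3/2 + 466.321ms (3/2)

note 2 onset = 3/2b = 466.321ms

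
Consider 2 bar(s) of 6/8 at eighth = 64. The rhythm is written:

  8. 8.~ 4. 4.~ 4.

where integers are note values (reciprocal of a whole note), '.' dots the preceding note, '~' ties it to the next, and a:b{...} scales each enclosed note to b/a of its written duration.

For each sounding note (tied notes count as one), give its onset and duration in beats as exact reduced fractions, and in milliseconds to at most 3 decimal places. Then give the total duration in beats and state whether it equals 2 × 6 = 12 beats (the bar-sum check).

1) 0.0ms=0b +1406.25ms=3/2b
2) 1406.25ms=3/2b +4218.75ms=9/2b
3) 5625.0ms=6b +5625.0ms=6b
Σ=12b of 12 (64bpm 6/8) — PASS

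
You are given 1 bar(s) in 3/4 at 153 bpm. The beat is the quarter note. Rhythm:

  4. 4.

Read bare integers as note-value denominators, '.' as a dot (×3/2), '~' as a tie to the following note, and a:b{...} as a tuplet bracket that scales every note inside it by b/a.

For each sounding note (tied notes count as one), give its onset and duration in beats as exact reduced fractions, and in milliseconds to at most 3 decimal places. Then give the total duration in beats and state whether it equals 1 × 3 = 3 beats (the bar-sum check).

1) 0.0ms=0b +588.235ms=3/2b
2) 588.235ms=3/2b +588.235ms=3/2b
Σ=3b of 3 (153bpm 3/4) — PASS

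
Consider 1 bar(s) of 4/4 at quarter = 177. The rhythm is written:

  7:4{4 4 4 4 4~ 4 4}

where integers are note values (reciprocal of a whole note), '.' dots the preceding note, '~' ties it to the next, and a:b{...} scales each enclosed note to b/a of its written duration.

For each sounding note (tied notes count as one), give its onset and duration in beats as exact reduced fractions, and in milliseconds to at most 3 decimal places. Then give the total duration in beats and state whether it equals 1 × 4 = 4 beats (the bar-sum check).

1) 0.0ms=0b +193.705ms=4/7b
2) 193.705ms=4/7b +193.705ms=4/7b
3) 387.409ms=8/7b +193.705ms=4/7b
4) 581.114ms=12/7b +193.705ms=4/7b
5) 774.818ms=16/7b +387.409ms=8/7b
6) 1162.228ms=24/7b +193.705ms=4/7b
Σ=4b of 4 (177bpm 4/4) — PASS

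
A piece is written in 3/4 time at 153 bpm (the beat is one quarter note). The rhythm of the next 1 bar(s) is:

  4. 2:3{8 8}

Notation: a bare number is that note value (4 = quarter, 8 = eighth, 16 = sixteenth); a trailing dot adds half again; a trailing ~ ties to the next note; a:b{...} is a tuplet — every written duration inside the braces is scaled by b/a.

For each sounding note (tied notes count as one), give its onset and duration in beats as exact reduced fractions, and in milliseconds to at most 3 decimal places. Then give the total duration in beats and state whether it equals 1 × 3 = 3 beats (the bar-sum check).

1) 0.0ms=0b +588.235ms=3/2b
2) 588.235ms=3/2b +294.118ms=3/4b
3) 882.353ms=9/4b +294.118ms=3/4b
Σ=3b of 3 (153bpm 3/4) — PASS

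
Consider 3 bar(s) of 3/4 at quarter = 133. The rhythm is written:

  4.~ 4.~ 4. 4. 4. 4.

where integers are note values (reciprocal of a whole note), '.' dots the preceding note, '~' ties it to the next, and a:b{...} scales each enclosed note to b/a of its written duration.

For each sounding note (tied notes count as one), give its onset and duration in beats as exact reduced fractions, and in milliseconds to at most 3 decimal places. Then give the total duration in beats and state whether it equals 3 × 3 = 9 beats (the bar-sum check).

1) 0.0ms=0b +2030.075ms=9/2b
2) 2030.075ms=9/2b +676.692ms=3/2b
3) 2706.767ms=6b +676.692ms=3/2b
4) 3383.459ms=15/2b +676.692ms=3/2b
Σ=9b of 9 (133bpm 3/4) — PASS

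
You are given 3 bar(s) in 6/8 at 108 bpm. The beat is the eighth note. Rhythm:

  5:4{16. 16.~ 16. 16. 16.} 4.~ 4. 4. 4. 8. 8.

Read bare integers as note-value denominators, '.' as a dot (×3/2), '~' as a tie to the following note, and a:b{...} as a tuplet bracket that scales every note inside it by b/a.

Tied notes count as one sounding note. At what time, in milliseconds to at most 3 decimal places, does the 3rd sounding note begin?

note 3 onset = 9/5b = 1000.0ms

1. 0.0ms @ 0 + 333.333ms (3/5)
2. 333.333ms @ 3/5 + 666.667ms (6/5)
3. 1000.0ms @ 9/5 + 333.333ms (3/5)
4. 1333.333ms @ 12/5 + 333.333ms (3/5)
5. 1666.667ms @ 3 + 3333.333ms (6)
6. 5000.0ms @ 9 + 1666.667ms (3)
7. 6666.667ms @ 12 + 1666.667ms (3)
8. 8333.333ms @ 15 + 833.333ms (3/2)
9. 9166.667ms @ 33/2 + 833.333ms (3/2)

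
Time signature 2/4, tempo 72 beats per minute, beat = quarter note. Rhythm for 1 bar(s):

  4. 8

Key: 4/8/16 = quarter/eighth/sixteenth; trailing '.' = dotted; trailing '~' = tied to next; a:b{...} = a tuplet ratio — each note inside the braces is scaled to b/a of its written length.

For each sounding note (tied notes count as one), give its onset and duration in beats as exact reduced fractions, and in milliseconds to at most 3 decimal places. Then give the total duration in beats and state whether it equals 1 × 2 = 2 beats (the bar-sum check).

1) 0.0ms=0b +1250.0ms=3/2b
2) 1250.0ms=3/2b +416.667ms=1/2b
Σ=2b of 2 (72bpm 2/4) — PASS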